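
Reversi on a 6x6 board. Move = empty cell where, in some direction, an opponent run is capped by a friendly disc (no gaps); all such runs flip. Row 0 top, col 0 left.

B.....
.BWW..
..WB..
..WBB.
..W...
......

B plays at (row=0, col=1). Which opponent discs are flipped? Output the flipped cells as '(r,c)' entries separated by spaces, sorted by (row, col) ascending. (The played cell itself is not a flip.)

Answer: (1,2)

Derivation:
Dir NW: edge -> no flip
Dir N: edge -> no flip
Dir NE: edge -> no flip
Dir W: first cell 'B' (not opp) -> no flip
Dir E: first cell '.' (not opp) -> no flip
Dir SW: first cell '.' (not opp) -> no flip
Dir S: first cell 'B' (not opp) -> no flip
Dir SE: opp run (1,2) capped by B -> flip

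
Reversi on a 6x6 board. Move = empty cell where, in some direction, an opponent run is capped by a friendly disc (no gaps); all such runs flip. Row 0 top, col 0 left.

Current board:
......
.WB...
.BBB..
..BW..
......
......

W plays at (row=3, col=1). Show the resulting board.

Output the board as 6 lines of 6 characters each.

Place W at (3,1); scan 8 dirs for brackets.
Dir NW: first cell '.' (not opp) -> no flip
Dir N: opp run (2,1) capped by W -> flip
Dir NE: opp run (2,2), next='.' -> no flip
Dir W: first cell '.' (not opp) -> no flip
Dir E: opp run (3,2) capped by W -> flip
Dir SW: first cell '.' (not opp) -> no flip
Dir S: first cell '.' (not opp) -> no flip
Dir SE: first cell '.' (not opp) -> no flip
All flips: (2,1) (3,2)

Answer: ......
.WB...
.WBB..
.WWW..
......
......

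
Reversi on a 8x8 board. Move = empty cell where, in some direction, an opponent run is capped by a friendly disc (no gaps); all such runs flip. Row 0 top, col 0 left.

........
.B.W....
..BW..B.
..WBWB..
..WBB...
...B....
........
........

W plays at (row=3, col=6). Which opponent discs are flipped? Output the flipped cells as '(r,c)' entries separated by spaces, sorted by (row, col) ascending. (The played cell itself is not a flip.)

Answer: (3,5)

Derivation:
Dir NW: first cell '.' (not opp) -> no flip
Dir N: opp run (2,6), next='.' -> no flip
Dir NE: first cell '.' (not opp) -> no flip
Dir W: opp run (3,5) capped by W -> flip
Dir E: first cell '.' (not opp) -> no flip
Dir SW: first cell '.' (not opp) -> no flip
Dir S: first cell '.' (not opp) -> no flip
Dir SE: first cell '.' (not opp) -> no flip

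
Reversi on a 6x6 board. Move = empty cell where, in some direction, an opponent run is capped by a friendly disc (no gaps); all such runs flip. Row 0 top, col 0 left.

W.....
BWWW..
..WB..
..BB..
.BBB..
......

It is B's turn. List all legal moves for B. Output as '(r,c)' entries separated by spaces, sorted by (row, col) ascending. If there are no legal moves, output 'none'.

(0,1): flips 1 -> legal
(0,2): flips 2 -> legal
(0,3): flips 1 -> legal
(0,4): no bracket -> illegal
(1,4): flips 3 -> legal
(2,0): no bracket -> illegal
(2,1): flips 1 -> legal
(2,4): no bracket -> illegal
(3,1): no bracket -> illegal

Answer: (0,1) (0,2) (0,3) (1,4) (2,1)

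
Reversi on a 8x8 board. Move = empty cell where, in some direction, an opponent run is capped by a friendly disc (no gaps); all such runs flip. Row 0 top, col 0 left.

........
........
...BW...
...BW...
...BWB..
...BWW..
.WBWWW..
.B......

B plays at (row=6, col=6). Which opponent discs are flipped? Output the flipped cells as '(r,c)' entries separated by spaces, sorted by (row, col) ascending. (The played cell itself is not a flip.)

Dir NW: opp run (5,5) (4,4) capped by B -> flip
Dir N: first cell '.' (not opp) -> no flip
Dir NE: first cell '.' (not opp) -> no flip
Dir W: opp run (6,5) (6,4) (6,3) capped by B -> flip
Dir E: first cell '.' (not opp) -> no flip
Dir SW: first cell '.' (not opp) -> no flip
Dir S: first cell '.' (not opp) -> no flip
Dir SE: first cell '.' (not opp) -> no flip

Answer: (4,4) (5,5) (6,3) (6,4) (6,5)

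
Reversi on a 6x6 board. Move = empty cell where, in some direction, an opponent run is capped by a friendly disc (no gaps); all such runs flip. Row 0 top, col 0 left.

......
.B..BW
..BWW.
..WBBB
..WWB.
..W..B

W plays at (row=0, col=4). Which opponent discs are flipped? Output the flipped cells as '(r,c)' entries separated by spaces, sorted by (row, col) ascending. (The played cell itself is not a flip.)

Answer: (1,4)

Derivation:
Dir NW: edge -> no flip
Dir N: edge -> no flip
Dir NE: edge -> no flip
Dir W: first cell '.' (not opp) -> no flip
Dir E: first cell '.' (not opp) -> no flip
Dir SW: first cell '.' (not opp) -> no flip
Dir S: opp run (1,4) capped by W -> flip
Dir SE: first cell 'W' (not opp) -> no flip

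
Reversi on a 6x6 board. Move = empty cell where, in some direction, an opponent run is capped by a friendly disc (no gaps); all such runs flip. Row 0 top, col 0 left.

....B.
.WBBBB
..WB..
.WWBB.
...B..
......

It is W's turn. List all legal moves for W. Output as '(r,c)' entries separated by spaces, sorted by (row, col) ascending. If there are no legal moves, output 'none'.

(0,1): no bracket -> illegal
(0,2): flips 1 -> legal
(0,3): no bracket -> illegal
(0,5): flips 2 -> legal
(2,1): no bracket -> illegal
(2,4): flips 1 -> legal
(2,5): no bracket -> illegal
(3,5): flips 2 -> legal
(4,2): no bracket -> illegal
(4,4): flips 1 -> legal
(4,5): no bracket -> illegal
(5,2): no bracket -> illegal
(5,3): no bracket -> illegal
(5,4): flips 1 -> legal

Answer: (0,2) (0,5) (2,4) (3,5) (4,4) (5,4)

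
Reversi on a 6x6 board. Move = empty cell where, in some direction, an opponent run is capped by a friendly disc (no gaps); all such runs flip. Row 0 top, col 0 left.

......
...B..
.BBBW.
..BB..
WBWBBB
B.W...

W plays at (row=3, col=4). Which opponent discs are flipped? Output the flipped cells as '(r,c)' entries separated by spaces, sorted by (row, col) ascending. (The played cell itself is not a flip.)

Answer: (4,3)

Derivation:
Dir NW: opp run (2,3), next='.' -> no flip
Dir N: first cell 'W' (not opp) -> no flip
Dir NE: first cell '.' (not opp) -> no flip
Dir W: opp run (3,3) (3,2), next='.' -> no flip
Dir E: first cell '.' (not opp) -> no flip
Dir SW: opp run (4,3) capped by W -> flip
Dir S: opp run (4,4), next='.' -> no flip
Dir SE: opp run (4,5), next=edge -> no flip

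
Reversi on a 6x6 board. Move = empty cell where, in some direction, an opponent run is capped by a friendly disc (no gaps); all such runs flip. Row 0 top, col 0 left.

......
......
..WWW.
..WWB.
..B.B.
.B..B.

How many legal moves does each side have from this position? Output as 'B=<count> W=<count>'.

Answer: B=5 W=4

Derivation:
-- B to move --
(1,1): flips 2 -> legal
(1,2): flips 3 -> legal
(1,3): no bracket -> illegal
(1,4): flips 1 -> legal
(1,5): flips 2 -> legal
(2,1): no bracket -> illegal
(2,5): no bracket -> illegal
(3,1): flips 2 -> legal
(3,5): no bracket -> illegal
(4,1): no bracket -> illegal
(4,3): no bracket -> illegal
B mobility = 5
-- W to move --
(2,5): no bracket -> illegal
(3,1): no bracket -> illegal
(3,5): flips 1 -> legal
(4,0): no bracket -> illegal
(4,1): no bracket -> illegal
(4,3): no bracket -> illegal
(4,5): flips 1 -> legal
(5,0): no bracket -> illegal
(5,2): flips 1 -> legal
(5,3): no bracket -> illegal
(5,5): flips 1 -> legal
W mobility = 4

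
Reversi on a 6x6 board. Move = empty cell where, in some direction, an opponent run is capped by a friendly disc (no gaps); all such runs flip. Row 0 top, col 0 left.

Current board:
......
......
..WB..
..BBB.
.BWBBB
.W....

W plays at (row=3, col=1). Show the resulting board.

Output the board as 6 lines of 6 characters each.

Answer: ......
......
..WB..
.WBBB.
.WWBBB
.W....

Derivation:
Place W at (3,1); scan 8 dirs for brackets.
Dir NW: first cell '.' (not opp) -> no flip
Dir N: first cell '.' (not opp) -> no flip
Dir NE: first cell 'W' (not opp) -> no flip
Dir W: first cell '.' (not opp) -> no flip
Dir E: opp run (3,2) (3,3) (3,4), next='.' -> no flip
Dir SW: first cell '.' (not opp) -> no flip
Dir S: opp run (4,1) capped by W -> flip
Dir SE: first cell 'W' (not opp) -> no flip
All flips: (4,1)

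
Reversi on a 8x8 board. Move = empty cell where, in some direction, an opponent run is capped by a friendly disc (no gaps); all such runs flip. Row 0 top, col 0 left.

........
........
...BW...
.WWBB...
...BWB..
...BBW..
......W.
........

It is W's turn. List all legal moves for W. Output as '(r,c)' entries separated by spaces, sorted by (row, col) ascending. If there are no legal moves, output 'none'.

Answer: (1,4) (2,2) (3,5) (4,2) (4,6) (5,2) (6,2) (6,4) (6,5)

Derivation:
(1,2): no bracket -> illegal
(1,3): no bracket -> illegal
(1,4): flips 1 -> legal
(2,2): flips 2 -> legal
(2,5): no bracket -> illegal
(3,5): flips 3 -> legal
(3,6): no bracket -> illegal
(4,2): flips 2 -> legal
(4,6): flips 1 -> legal
(5,2): flips 2 -> legal
(5,6): no bracket -> illegal
(6,2): flips 1 -> legal
(6,3): no bracket -> illegal
(6,4): flips 1 -> legal
(6,5): flips 2 -> legal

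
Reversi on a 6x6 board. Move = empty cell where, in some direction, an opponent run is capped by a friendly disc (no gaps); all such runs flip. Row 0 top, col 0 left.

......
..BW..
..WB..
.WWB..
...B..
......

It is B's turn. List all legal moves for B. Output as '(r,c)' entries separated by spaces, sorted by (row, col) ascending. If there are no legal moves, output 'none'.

Answer: (0,3) (1,1) (1,4) (2,1) (3,0) (4,1) (4,2)

Derivation:
(0,2): no bracket -> illegal
(0,3): flips 1 -> legal
(0,4): no bracket -> illegal
(1,1): flips 1 -> legal
(1,4): flips 1 -> legal
(2,0): no bracket -> illegal
(2,1): flips 2 -> legal
(2,4): no bracket -> illegal
(3,0): flips 2 -> legal
(4,0): no bracket -> illegal
(4,1): flips 1 -> legal
(4,2): flips 2 -> legal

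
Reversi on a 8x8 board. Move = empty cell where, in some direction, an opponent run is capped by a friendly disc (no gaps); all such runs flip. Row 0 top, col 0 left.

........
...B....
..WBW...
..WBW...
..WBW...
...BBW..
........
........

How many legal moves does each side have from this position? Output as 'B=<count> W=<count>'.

Answer: B=12 W=8

Derivation:
-- B to move --
(1,1): flips 1 -> legal
(1,2): no bracket -> illegal
(1,4): flips 3 -> legal
(1,5): flips 1 -> legal
(2,1): flips 2 -> legal
(2,5): flips 2 -> legal
(3,1): flips 3 -> legal
(3,5): flips 3 -> legal
(4,1): flips 2 -> legal
(4,5): flips 2 -> legal
(4,6): no bracket -> illegal
(5,1): flips 1 -> legal
(5,2): no bracket -> illegal
(5,6): flips 1 -> legal
(6,4): no bracket -> illegal
(6,5): no bracket -> illegal
(6,6): flips 2 -> legal
B mobility = 12
-- W to move --
(0,2): flips 1 -> legal
(0,3): no bracket -> illegal
(0,4): flips 1 -> legal
(1,2): flips 1 -> legal
(1,4): flips 1 -> legal
(4,5): no bracket -> illegal
(5,2): flips 3 -> legal
(6,2): flips 1 -> legal
(6,3): no bracket -> illegal
(6,4): flips 2 -> legal
(6,5): flips 2 -> legal
W mobility = 8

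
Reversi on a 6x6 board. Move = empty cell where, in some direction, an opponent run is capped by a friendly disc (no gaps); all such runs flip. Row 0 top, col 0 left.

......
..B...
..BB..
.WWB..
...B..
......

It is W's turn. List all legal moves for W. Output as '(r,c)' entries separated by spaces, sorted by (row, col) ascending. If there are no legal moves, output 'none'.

(0,1): no bracket -> illegal
(0,2): flips 2 -> legal
(0,3): no bracket -> illegal
(1,1): no bracket -> illegal
(1,3): flips 1 -> legal
(1,4): flips 1 -> legal
(2,1): no bracket -> illegal
(2,4): no bracket -> illegal
(3,4): flips 1 -> legal
(4,2): no bracket -> illegal
(4,4): no bracket -> illegal
(5,2): no bracket -> illegal
(5,3): no bracket -> illegal
(5,4): flips 1 -> legal

Answer: (0,2) (1,3) (1,4) (3,4) (5,4)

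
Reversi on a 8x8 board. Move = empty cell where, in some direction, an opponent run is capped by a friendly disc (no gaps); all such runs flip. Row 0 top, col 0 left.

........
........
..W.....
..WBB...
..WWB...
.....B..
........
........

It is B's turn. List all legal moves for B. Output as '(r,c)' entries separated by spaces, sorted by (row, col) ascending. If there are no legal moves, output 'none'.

(1,1): flips 1 -> legal
(1,2): no bracket -> illegal
(1,3): no bracket -> illegal
(2,1): no bracket -> illegal
(2,3): no bracket -> illegal
(3,1): flips 1 -> legal
(4,1): flips 2 -> legal
(5,1): flips 1 -> legal
(5,2): flips 1 -> legal
(5,3): flips 1 -> legal
(5,4): no bracket -> illegal

Answer: (1,1) (3,1) (4,1) (5,1) (5,2) (5,3)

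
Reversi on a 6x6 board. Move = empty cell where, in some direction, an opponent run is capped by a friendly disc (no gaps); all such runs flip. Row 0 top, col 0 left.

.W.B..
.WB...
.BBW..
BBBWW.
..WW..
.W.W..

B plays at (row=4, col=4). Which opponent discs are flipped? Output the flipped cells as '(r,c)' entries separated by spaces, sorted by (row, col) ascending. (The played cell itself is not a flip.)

Answer: (3,3)

Derivation:
Dir NW: opp run (3,3) capped by B -> flip
Dir N: opp run (3,4), next='.' -> no flip
Dir NE: first cell '.' (not opp) -> no flip
Dir W: opp run (4,3) (4,2), next='.' -> no flip
Dir E: first cell '.' (not opp) -> no flip
Dir SW: opp run (5,3), next=edge -> no flip
Dir S: first cell '.' (not opp) -> no flip
Dir SE: first cell '.' (not opp) -> no flip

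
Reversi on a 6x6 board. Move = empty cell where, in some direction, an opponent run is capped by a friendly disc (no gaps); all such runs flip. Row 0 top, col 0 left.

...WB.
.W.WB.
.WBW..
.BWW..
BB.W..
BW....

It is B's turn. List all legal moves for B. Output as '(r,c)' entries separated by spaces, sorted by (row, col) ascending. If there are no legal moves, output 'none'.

(0,0): flips 1 -> legal
(0,1): flips 2 -> legal
(0,2): flips 1 -> legal
(1,0): no bracket -> illegal
(1,2): flips 1 -> legal
(2,0): flips 1 -> legal
(2,4): flips 1 -> legal
(3,0): no bracket -> illegal
(3,4): flips 2 -> legal
(4,2): flips 1 -> legal
(4,4): flips 1 -> legal
(5,2): flips 1 -> legal
(5,3): no bracket -> illegal
(5,4): no bracket -> illegal

Answer: (0,0) (0,1) (0,2) (1,2) (2,0) (2,4) (3,4) (4,2) (4,4) (5,2)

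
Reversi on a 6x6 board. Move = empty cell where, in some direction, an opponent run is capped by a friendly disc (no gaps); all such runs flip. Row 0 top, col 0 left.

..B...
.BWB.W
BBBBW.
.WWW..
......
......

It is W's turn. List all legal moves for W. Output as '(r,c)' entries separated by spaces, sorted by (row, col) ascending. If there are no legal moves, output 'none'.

(0,0): flips 2 -> legal
(0,1): flips 2 -> legal
(0,3): flips 2 -> legal
(0,4): flips 2 -> legal
(1,0): flips 2 -> legal
(1,4): flips 2 -> legal
(3,0): flips 1 -> legal
(3,4): flips 1 -> legal

Answer: (0,0) (0,1) (0,3) (0,4) (1,0) (1,4) (3,0) (3,4)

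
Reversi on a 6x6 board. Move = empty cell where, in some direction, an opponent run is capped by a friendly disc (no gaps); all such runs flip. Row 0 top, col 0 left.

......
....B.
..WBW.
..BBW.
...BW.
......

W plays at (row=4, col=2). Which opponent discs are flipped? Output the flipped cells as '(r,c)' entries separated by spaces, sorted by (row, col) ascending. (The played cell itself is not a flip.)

Dir NW: first cell '.' (not opp) -> no flip
Dir N: opp run (3,2) capped by W -> flip
Dir NE: opp run (3,3) capped by W -> flip
Dir W: first cell '.' (not opp) -> no flip
Dir E: opp run (4,3) capped by W -> flip
Dir SW: first cell '.' (not opp) -> no flip
Dir S: first cell '.' (not opp) -> no flip
Dir SE: first cell '.' (not opp) -> no flip

Answer: (3,2) (3,3) (4,3)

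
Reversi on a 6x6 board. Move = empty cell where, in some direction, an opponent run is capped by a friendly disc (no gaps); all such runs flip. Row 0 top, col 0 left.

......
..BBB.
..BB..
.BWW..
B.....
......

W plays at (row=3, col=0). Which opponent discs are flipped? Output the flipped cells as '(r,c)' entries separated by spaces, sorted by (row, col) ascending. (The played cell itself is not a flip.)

Dir NW: edge -> no flip
Dir N: first cell '.' (not opp) -> no flip
Dir NE: first cell '.' (not opp) -> no flip
Dir W: edge -> no flip
Dir E: opp run (3,1) capped by W -> flip
Dir SW: edge -> no flip
Dir S: opp run (4,0), next='.' -> no flip
Dir SE: first cell '.' (not opp) -> no flip

Answer: (3,1)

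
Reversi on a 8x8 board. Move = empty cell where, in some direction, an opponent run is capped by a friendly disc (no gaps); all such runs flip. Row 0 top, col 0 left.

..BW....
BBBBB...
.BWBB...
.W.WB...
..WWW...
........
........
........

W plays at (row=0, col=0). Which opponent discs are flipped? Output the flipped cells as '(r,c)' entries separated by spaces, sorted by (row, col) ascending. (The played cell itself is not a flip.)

Dir NW: edge -> no flip
Dir N: edge -> no flip
Dir NE: edge -> no flip
Dir W: edge -> no flip
Dir E: first cell '.' (not opp) -> no flip
Dir SW: edge -> no flip
Dir S: opp run (1,0), next='.' -> no flip
Dir SE: opp run (1,1) capped by W -> flip

Answer: (1,1)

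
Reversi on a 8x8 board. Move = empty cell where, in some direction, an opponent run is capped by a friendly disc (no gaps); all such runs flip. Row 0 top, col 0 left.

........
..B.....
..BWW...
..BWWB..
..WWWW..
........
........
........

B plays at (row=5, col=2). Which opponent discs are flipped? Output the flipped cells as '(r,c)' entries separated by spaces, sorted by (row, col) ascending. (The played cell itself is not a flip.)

Dir NW: first cell '.' (not opp) -> no flip
Dir N: opp run (4,2) capped by B -> flip
Dir NE: opp run (4,3) (3,4), next='.' -> no flip
Dir W: first cell '.' (not opp) -> no flip
Dir E: first cell '.' (not opp) -> no flip
Dir SW: first cell '.' (not opp) -> no flip
Dir S: first cell '.' (not opp) -> no flip
Dir SE: first cell '.' (not opp) -> no flip

Answer: (4,2)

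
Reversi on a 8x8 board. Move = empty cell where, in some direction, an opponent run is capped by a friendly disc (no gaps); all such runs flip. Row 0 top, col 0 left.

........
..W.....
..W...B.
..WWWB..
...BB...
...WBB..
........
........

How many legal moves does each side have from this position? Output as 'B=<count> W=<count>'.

-- B to move --
(0,1): no bracket -> illegal
(0,2): no bracket -> illegal
(0,3): no bracket -> illegal
(1,1): flips 2 -> legal
(1,3): no bracket -> illegal
(2,1): flips 1 -> legal
(2,3): flips 1 -> legal
(2,4): flips 1 -> legal
(2,5): flips 1 -> legal
(3,1): flips 3 -> legal
(4,1): no bracket -> illegal
(4,2): no bracket -> illegal
(4,5): no bracket -> illegal
(5,2): flips 1 -> legal
(6,2): flips 1 -> legal
(6,3): flips 1 -> legal
(6,4): no bracket -> illegal
B mobility = 9
-- W to move --
(1,5): no bracket -> illegal
(1,6): no bracket -> illegal
(1,7): flips 3 -> legal
(2,4): no bracket -> illegal
(2,5): no bracket -> illegal
(2,7): no bracket -> illegal
(3,6): flips 1 -> legal
(3,7): no bracket -> illegal
(4,2): no bracket -> illegal
(4,5): no bracket -> illegal
(4,6): no bracket -> illegal
(5,2): flips 1 -> legal
(5,6): flips 2 -> legal
(6,3): no bracket -> illegal
(6,4): flips 2 -> legal
(6,5): flips 2 -> legal
(6,6): flips 2 -> legal
W mobility = 7

Answer: B=9 W=7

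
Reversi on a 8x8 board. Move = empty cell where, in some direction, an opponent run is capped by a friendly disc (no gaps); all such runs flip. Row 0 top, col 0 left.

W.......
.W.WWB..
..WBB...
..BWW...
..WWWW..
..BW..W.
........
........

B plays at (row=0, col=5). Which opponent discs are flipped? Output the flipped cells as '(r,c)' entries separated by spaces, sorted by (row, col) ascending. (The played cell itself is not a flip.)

Answer: (1,4)

Derivation:
Dir NW: edge -> no flip
Dir N: edge -> no flip
Dir NE: edge -> no flip
Dir W: first cell '.' (not opp) -> no flip
Dir E: first cell '.' (not opp) -> no flip
Dir SW: opp run (1,4) capped by B -> flip
Dir S: first cell 'B' (not opp) -> no flip
Dir SE: first cell '.' (not opp) -> no flip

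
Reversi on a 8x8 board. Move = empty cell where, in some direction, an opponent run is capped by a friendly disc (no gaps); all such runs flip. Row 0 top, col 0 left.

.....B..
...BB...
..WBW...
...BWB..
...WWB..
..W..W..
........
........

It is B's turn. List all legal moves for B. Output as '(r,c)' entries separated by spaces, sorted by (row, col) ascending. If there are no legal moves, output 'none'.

(1,1): flips 1 -> legal
(1,2): no bracket -> illegal
(1,5): flips 1 -> legal
(2,1): flips 1 -> legal
(2,5): flips 1 -> legal
(3,1): flips 1 -> legal
(3,2): no bracket -> illegal
(4,1): no bracket -> illegal
(4,2): flips 2 -> legal
(4,6): no bracket -> illegal
(5,1): no bracket -> illegal
(5,3): flips 2 -> legal
(5,4): flips 3 -> legal
(5,6): no bracket -> illegal
(6,1): no bracket -> illegal
(6,2): no bracket -> illegal
(6,3): no bracket -> illegal
(6,4): no bracket -> illegal
(6,5): flips 1 -> legal
(6,6): flips 2 -> legal

Answer: (1,1) (1,5) (2,1) (2,5) (3,1) (4,2) (5,3) (5,4) (6,5) (6,6)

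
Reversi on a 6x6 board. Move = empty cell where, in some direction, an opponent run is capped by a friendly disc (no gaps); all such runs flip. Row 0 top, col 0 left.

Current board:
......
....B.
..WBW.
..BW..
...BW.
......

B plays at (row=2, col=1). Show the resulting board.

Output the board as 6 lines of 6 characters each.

Place B at (2,1); scan 8 dirs for brackets.
Dir NW: first cell '.' (not opp) -> no flip
Dir N: first cell '.' (not opp) -> no flip
Dir NE: first cell '.' (not opp) -> no flip
Dir W: first cell '.' (not opp) -> no flip
Dir E: opp run (2,2) capped by B -> flip
Dir SW: first cell '.' (not opp) -> no flip
Dir S: first cell '.' (not opp) -> no flip
Dir SE: first cell 'B' (not opp) -> no flip
All flips: (2,2)

Answer: ......
....B.
.BBBW.
..BW..
...BW.
......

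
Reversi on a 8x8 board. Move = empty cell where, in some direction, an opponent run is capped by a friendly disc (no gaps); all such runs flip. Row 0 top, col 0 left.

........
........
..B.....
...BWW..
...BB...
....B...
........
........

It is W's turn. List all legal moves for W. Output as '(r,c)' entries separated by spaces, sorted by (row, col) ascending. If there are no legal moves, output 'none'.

(1,1): no bracket -> illegal
(1,2): no bracket -> illegal
(1,3): no bracket -> illegal
(2,1): no bracket -> illegal
(2,3): no bracket -> illegal
(2,4): no bracket -> illegal
(3,1): no bracket -> illegal
(3,2): flips 1 -> legal
(4,2): no bracket -> illegal
(4,5): no bracket -> illegal
(5,2): flips 1 -> legal
(5,3): flips 1 -> legal
(5,5): no bracket -> illegal
(6,3): no bracket -> illegal
(6,4): flips 2 -> legal
(6,5): no bracket -> illegal

Answer: (3,2) (5,2) (5,3) (6,4)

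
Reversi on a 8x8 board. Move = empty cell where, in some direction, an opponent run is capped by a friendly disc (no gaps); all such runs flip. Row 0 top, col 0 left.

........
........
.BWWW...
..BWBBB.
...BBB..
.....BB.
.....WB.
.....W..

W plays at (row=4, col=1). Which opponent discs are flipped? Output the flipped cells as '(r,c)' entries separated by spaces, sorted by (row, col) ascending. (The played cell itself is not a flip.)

Dir NW: first cell '.' (not opp) -> no flip
Dir N: first cell '.' (not opp) -> no flip
Dir NE: opp run (3,2) capped by W -> flip
Dir W: first cell '.' (not opp) -> no flip
Dir E: first cell '.' (not opp) -> no flip
Dir SW: first cell '.' (not opp) -> no flip
Dir S: first cell '.' (not opp) -> no flip
Dir SE: first cell '.' (not opp) -> no flip

Answer: (3,2)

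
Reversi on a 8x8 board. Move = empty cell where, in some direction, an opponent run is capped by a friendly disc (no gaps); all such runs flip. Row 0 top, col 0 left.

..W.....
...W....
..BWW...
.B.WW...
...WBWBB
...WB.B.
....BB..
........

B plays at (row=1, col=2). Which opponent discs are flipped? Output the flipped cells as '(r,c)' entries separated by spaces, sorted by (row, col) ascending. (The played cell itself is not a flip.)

Answer: (2,3) (3,4) (4,5)

Derivation:
Dir NW: first cell '.' (not opp) -> no flip
Dir N: opp run (0,2), next=edge -> no flip
Dir NE: first cell '.' (not opp) -> no flip
Dir W: first cell '.' (not opp) -> no flip
Dir E: opp run (1,3), next='.' -> no flip
Dir SW: first cell '.' (not opp) -> no flip
Dir S: first cell 'B' (not opp) -> no flip
Dir SE: opp run (2,3) (3,4) (4,5) capped by B -> flip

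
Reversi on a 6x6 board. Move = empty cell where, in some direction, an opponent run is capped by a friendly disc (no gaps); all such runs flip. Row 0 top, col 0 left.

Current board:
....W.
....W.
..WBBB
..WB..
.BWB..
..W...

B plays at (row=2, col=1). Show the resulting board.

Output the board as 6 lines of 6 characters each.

Answer: ....W.
....W.
.BBBBB
..BB..
.BWB..
..W...

Derivation:
Place B at (2,1); scan 8 dirs for brackets.
Dir NW: first cell '.' (not opp) -> no flip
Dir N: first cell '.' (not opp) -> no flip
Dir NE: first cell '.' (not opp) -> no flip
Dir W: first cell '.' (not opp) -> no flip
Dir E: opp run (2,2) capped by B -> flip
Dir SW: first cell '.' (not opp) -> no flip
Dir S: first cell '.' (not opp) -> no flip
Dir SE: opp run (3,2) capped by B -> flip
All flips: (2,2) (3,2)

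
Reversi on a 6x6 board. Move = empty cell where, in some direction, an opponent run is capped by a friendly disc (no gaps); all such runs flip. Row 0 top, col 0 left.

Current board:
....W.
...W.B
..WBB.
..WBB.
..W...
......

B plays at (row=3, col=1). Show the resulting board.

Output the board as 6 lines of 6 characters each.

Answer: ....W.
...W.B
..WBB.
.BBBB.
..W...
......

Derivation:
Place B at (3,1); scan 8 dirs for brackets.
Dir NW: first cell '.' (not opp) -> no flip
Dir N: first cell '.' (not opp) -> no flip
Dir NE: opp run (2,2) (1,3) (0,4), next=edge -> no flip
Dir W: first cell '.' (not opp) -> no flip
Dir E: opp run (3,2) capped by B -> flip
Dir SW: first cell '.' (not opp) -> no flip
Dir S: first cell '.' (not opp) -> no flip
Dir SE: opp run (4,2), next='.' -> no flip
All flips: (3,2)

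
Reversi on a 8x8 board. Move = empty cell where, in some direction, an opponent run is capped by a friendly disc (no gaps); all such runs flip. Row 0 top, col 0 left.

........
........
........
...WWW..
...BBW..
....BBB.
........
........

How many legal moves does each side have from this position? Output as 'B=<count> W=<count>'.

-- B to move --
(2,2): flips 1 -> legal
(2,3): flips 3 -> legal
(2,4): flips 1 -> legal
(2,5): flips 3 -> legal
(2,6): flips 1 -> legal
(3,2): no bracket -> illegal
(3,6): flips 1 -> legal
(4,2): no bracket -> illegal
(4,6): flips 1 -> legal
B mobility = 7
-- W to move --
(3,2): no bracket -> illegal
(4,2): flips 2 -> legal
(4,6): no bracket -> illegal
(4,7): no bracket -> illegal
(5,2): flips 1 -> legal
(5,3): flips 2 -> legal
(5,7): no bracket -> illegal
(6,3): flips 1 -> legal
(6,4): flips 2 -> legal
(6,5): flips 1 -> legal
(6,6): flips 2 -> legal
(6,7): flips 1 -> legal
W mobility = 8

Answer: B=7 W=8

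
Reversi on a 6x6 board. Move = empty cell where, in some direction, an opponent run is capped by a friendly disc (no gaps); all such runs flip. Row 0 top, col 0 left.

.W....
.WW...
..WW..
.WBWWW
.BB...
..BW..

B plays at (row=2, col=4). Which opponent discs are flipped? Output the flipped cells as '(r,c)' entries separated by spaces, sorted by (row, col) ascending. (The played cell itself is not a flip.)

Answer: (3,3)

Derivation:
Dir NW: first cell '.' (not opp) -> no flip
Dir N: first cell '.' (not opp) -> no flip
Dir NE: first cell '.' (not opp) -> no flip
Dir W: opp run (2,3) (2,2), next='.' -> no flip
Dir E: first cell '.' (not opp) -> no flip
Dir SW: opp run (3,3) capped by B -> flip
Dir S: opp run (3,4), next='.' -> no flip
Dir SE: opp run (3,5), next=edge -> no flip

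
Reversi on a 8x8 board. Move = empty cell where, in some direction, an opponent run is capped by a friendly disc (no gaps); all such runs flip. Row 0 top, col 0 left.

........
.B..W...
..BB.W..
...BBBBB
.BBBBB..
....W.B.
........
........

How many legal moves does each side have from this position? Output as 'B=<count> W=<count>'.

-- B to move --
(0,3): flips 2 -> legal
(0,4): no bracket -> illegal
(0,5): flips 1 -> legal
(1,3): no bracket -> illegal
(1,5): flips 1 -> legal
(1,6): flips 1 -> legal
(2,4): no bracket -> illegal
(2,6): no bracket -> illegal
(5,3): no bracket -> illegal
(5,5): no bracket -> illegal
(6,3): flips 1 -> legal
(6,4): flips 1 -> legal
(6,5): flips 1 -> legal
B mobility = 7
-- W to move --
(0,0): no bracket -> illegal
(0,1): no bracket -> illegal
(0,2): no bracket -> illegal
(1,0): no bracket -> illegal
(1,2): no bracket -> illegal
(1,3): no bracket -> illegal
(2,0): no bracket -> illegal
(2,1): no bracket -> illegal
(2,4): flips 2 -> legal
(2,6): no bracket -> illegal
(2,7): flips 2 -> legal
(3,0): no bracket -> illegal
(3,1): no bracket -> illegal
(3,2): flips 2 -> legal
(4,0): no bracket -> illegal
(4,6): no bracket -> illegal
(4,7): flips 1 -> legal
(5,0): no bracket -> illegal
(5,1): no bracket -> illegal
(5,2): flips 2 -> legal
(5,3): no bracket -> illegal
(5,5): flips 2 -> legal
(5,7): no bracket -> illegal
(6,5): no bracket -> illegal
(6,6): no bracket -> illegal
(6,7): no bracket -> illegal
W mobility = 6

Answer: B=7 W=6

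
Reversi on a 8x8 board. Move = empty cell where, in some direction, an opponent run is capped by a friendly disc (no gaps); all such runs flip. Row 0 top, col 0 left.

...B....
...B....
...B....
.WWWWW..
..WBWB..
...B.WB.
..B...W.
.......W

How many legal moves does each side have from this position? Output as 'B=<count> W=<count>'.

Answer: B=8 W=10

Derivation:
-- B to move --
(2,0): flips 2 -> legal
(2,1): flips 1 -> legal
(2,2): no bracket -> illegal
(2,4): no bracket -> illegal
(2,5): flips 2 -> legal
(2,6): flips 2 -> legal
(3,0): no bracket -> illegal
(3,6): no bracket -> illegal
(4,0): no bracket -> illegal
(4,1): flips 2 -> legal
(4,6): no bracket -> illegal
(5,1): no bracket -> illegal
(5,2): no bracket -> illegal
(5,4): flips 1 -> legal
(5,7): no bracket -> illegal
(6,4): no bracket -> illegal
(6,5): flips 1 -> legal
(6,7): no bracket -> illegal
(7,5): no bracket -> illegal
(7,6): flips 1 -> legal
B mobility = 8
-- W to move --
(0,2): no bracket -> illegal
(0,4): no bracket -> illegal
(1,2): flips 1 -> legal
(1,4): flips 1 -> legal
(2,2): no bracket -> illegal
(2,4): no bracket -> illegal
(3,6): no bracket -> illegal
(4,6): flips 2 -> legal
(4,7): no bracket -> illegal
(5,1): no bracket -> illegal
(5,2): flips 1 -> legal
(5,4): flips 1 -> legal
(5,7): flips 1 -> legal
(6,1): no bracket -> illegal
(6,3): flips 2 -> legal
(6,4): flips 1 -> legal
(6,5): no bracket -> illegal
(6,7): flips 2 -> legal
(7,1): flips 2 -> legal
(7,2): no bracket -> illegal
(7,3): no bracket -> illegal
W mobility = 10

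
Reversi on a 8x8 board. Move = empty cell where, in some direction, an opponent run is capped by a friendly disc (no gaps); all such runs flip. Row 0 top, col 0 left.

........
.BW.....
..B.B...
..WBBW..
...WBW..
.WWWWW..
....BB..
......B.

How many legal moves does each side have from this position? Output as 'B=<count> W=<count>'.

-- B to move --
(0,1): no bracket -> illegal
(0,2): flips 1 -> legal
(0,3): no bracket -> illegal
(1,3): flips 1 -> legal
(2,1): flips 3 -> legal
(2,3): no bracket -> illegal
(2,5): flips 3 -> legal
(2,6): flips 1 -> legal
(3,1): flips 1 -> legal
(3,6): flips 1 -> legal
(4,0): no bracket -> illegal
(4,1): no bracket -> illegal
(4,2): flips 3 -> legal
(4,6): flips 3 -> legal
(5,0): no bracket -> illegal
(5,6): flips 1 -> legal
(6,0): no bracket -> illegal
(6,1): flips 2 -> legal
(6,2): flips 1 -> legal
(6,3): flips 2 -> legal
(6,6): flips 1 -> legal
B mobility = 14
-- W to move --
(0,0): flips 4 -> legal
(0,1): no bracket -> illegal
(0,2): no bracket -> illegal
(1,0): flips 1 -> legal
(1,3): flips 1 -> legal
(1,4): flips 3 -> legal
(1,5): no bracket -> illegal
(2,0): no bracket -> illegal
(2,1): no bracket -> illegal
(2,3): flips 2 -> legal
(2,5): flips 1 -> legal
(3,1): no bracket -> illegal
(4,2): no bracket -> illegal
(5,6): no bracket -> illegal
(6,3): no bracket -> illegal
(6,6): no bracket -> illegal
(6,7): no bracket -> illegal
(7,3): flips 1 -> legal
(7,4): flips 1 -> legal
(7,5): flips 2 -> legal
(7,7): no bracket -> illegal
W mobility = 9

Answer: B=14 W=9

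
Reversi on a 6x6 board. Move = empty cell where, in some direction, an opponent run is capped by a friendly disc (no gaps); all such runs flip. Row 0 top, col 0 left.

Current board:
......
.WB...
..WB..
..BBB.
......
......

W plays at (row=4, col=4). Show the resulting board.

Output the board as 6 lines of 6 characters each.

Answer: ......
.WB...
..WB..
..BWB.
....W.
......

Derivation:
Place W at (4,4); scan 8 dirs for brackets.
Dir NW: opp run (3,3) capped by W -> flip
Dir N: opp run (3,4), next='.' -> no flip
Dir NE: first cell '.' (not opp) -> no flip
Dir W: first cell '.' (not opp) -> no flip
Dir E: first cell '.' (not opp) -> no flip
Dir SW: first cell '.' (not opp) -> no flip
Dir S: first cell '.' (not opp) -> no flip
Dir SE: first cell '.' (not opp) -> no flip
All flips: (3,3)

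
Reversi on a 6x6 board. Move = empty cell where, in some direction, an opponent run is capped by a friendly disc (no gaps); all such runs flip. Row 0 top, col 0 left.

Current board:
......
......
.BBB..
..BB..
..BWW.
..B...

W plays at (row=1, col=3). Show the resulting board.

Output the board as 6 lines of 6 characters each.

Answer: ......
...W..
.BBW..
..BW..
..BWW.
..B...

Derivation:
Place W at (1,3); scan 8 dirs for brackets.
Dir NW: first cell '.' (not opp) -> no flip
Dir N: first cell '.' (not opp) -> no flip
Dir NE: first cell '.' (not opp) -> no flip
Dir W: first cell '.' (not opp) -> no flip
Dir E: first cell '.' (not opp) -> no flip
Dir SW: opp run (2,2), next='.' -> no flip
Dir S: opp run (2,3) (3,3) capped by W -> flip
Dir SE: first cell '.' (not opp) -> no flip
All flips: (2,3) (3,3)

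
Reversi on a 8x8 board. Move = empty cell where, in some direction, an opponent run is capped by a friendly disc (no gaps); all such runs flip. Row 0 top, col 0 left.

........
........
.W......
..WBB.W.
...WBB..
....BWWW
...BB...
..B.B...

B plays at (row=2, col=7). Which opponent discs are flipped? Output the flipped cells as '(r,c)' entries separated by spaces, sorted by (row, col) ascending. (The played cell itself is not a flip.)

Answer: (3,6)

Derivation:
Dir NW: first cell '.' (not opp) -> no flip
Dir N: first cell '.' (not opp) -> no flip
Dir NE: edge -> no flip
Dir W: first cell '.' (not opp) -> no flip
Dir E: edge -> no flip
Dir SW: opp run (3,6) capped by B -> flip
Dir S: first cell '.' (not opp) -> no flip
Dir SE: edge -> no flip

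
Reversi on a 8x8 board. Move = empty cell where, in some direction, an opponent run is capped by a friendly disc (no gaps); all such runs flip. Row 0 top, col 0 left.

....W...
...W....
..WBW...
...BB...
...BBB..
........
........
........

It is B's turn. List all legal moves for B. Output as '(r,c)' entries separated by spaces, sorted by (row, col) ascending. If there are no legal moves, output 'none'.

Answer: (0,3) (1,1) (1,4) (1,5) (2,1) (2,5)

Derivation:
(0,2): no bracket -> illegal
(0,3): flips 1 -> legal
(0,5): no bracket -> illegal
(1,1): flips 1 -> legal
(1,2): no bracket -> illegal
(1,4): flips 1 -> legal
(1,5): flips 1 -> legal
(2,1): flips 1 -> legal
(2,5): flips 1 -> legal
(3,1): no bracket -> illegal
(3,2): no bracket -> illegal
(3,5): no bracket -> illegal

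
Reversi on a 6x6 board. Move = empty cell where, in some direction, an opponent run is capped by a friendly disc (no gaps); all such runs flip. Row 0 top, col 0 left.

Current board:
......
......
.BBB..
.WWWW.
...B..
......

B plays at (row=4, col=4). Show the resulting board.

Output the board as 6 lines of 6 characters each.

Answer: ......
......
.BBB..
.WWBW.
...BB.
......

Derivation:
Place B at (4,4); scan 8 dirs for brackets.
Dir NW: opp run (3,3) capped by B -> flip
Dir N: opp run (3,4), next='.' -> no flip
Dir NE: first cell '.' (not opp) -> no flip
Dir W: first cell 'B' (not opp) -> no flip
Dir E: first cell '.' (not opp) -> no flip
Dir SW: first cell '.' (not opp) -> no flip
Dir S: first cell '.' (not opp) -> no flip
Dir SE: first cell '.' (not opp) -> no flip
All flips: (3,3)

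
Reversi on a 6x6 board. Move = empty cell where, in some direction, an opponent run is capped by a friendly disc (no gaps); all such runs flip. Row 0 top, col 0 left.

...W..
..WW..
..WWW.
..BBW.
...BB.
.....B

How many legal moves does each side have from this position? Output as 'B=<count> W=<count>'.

Answer: B=6 W=6

Derivation:
-- B to move --
(0,1): no bracket -> illegal
(0,2): flips 2 -> legal
(0,4): no bracket -> illegal
(1,1): flips 1 -> legal
(1,4): flips 3 -> legal
(1,5): flips 1 -> legal
(2,1): no bracket -> illegal
(2,5): flips 1 -> legal
(3,1): no bracket -> illegal
(3,5): flips 1 -> legal
(4,5): no bracket -> illegal
B mobility = 6
-- W to move --
(2,1): no bracket -> illegal
(3,1): flips 2 -> legal
(3,5): no bracket -> illegal
(4,1): flips 1 -> legal
(4,2): flips 2 -> legal
(4,5): no bracket -> illegal
(5,2): flips 1 -> legal
(5,3): flips 2 -> legal
(5,4): flips 1 -> legal
W mobility = 6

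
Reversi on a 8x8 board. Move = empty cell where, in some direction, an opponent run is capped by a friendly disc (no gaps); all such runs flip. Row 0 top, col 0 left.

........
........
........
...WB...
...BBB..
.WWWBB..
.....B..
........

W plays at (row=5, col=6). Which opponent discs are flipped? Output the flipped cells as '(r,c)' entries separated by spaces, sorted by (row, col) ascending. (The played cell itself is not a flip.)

Answer: (5,4) (5,5)

Derivation:
Dir NW: opp run (4,5) (3,4), next='.' -> no flip
Dir N: first cell '.' (not opp) -> no flip
Dir NE: first cell '.' (not opp) -> no flip
Dir W: opp run (5,5) (5,4) capped by W -> flip
Dir E: first cell '.' (not opp) -> no flip
Dir SW: opp run (6,5), next='.' -> no flip
Dir S: first cell '.' (not opp) -> no flip
Dir SE: first cell '.' (not opp) -> no flip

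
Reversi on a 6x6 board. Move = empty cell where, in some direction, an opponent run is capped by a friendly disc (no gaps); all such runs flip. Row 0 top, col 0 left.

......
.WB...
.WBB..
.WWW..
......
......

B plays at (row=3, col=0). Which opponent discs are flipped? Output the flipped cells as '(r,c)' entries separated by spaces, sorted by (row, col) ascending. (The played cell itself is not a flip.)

Dir NW: edge -> no flip
Dir N: first cell '.' (not opp) -> no flip
Dir NE: opp run (2,1) capped by B -> flip
Dir W: edge -> no flip
Dir E: opp run (3,1) (3,2) (3,3), next='.' -> no flip
Dir SW: edge -> no flip
Dir S: first cell '.' (not opp) -> no flip
Dir SE: first cell '.' (not opp) -> no flip

Answer: (2,1)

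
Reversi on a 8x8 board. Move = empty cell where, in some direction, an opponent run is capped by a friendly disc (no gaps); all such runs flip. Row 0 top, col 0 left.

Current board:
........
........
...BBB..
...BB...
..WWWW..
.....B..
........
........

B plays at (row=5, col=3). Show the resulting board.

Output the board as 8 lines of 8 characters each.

Answer: ........
........
...BBB..
...BB...
..WBWW..
...B.B..
........
........

Derivation:
Place B at (5,3); scan 8 dirs for brackets.
Dir NW: opp run (4,2), next='.' -> no flip
Dir N: opp run (4,3) capped by B -> flip
Dir NE: opp run (4,4), next='.' -> no flip
Dir W: first cell '.' (not opp) -> no flip
Dir E: first cell '.' (not opp) -> no flip
Dir SW: first cell '.' (not opp) -> no flip
Dir S: first cell '.' (not opp) -> no flip
Dir SE: first cell '.' (not opp) -> no flip
All flips: (4,3)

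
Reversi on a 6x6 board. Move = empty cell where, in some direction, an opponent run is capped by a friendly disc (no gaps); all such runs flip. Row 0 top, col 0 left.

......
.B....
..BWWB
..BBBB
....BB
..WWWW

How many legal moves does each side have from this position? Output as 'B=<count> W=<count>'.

-- B to move --
(1,2): flips 1 -> legal
(1,3): flips 2 -> legal
(1,4): flips 2 -> legal
(1,5): flips 1 -> legal
(4,1): no bracket -> illegal
(4,2): no bracket -> illegal
(4,3): no bracket -> illegal
(5,1): no bracket -> illegal
B mobility = 4
-- W to move --
(0,0): flips 4 -> legal
(0,1): no bracket -> illegal
(0,2): no bracket -> illegal
(1,0): no bracket -> illegal
(1,2): no bracket -> illegal
(1,3): no bracket -> illegal
(1,4): no bracket -> illegal
(1,5): flips 3 -> legal
(2,0): no bracket -> illegal
(2,1): flips 1 -> legal
(3,1): no bracket -> illegal
(4,1): flips 1 -> legal
(4,2): flips 1 -> legal
(4,3): flips 1 -> legal
W mobility = 6

Answer: B=4 W=6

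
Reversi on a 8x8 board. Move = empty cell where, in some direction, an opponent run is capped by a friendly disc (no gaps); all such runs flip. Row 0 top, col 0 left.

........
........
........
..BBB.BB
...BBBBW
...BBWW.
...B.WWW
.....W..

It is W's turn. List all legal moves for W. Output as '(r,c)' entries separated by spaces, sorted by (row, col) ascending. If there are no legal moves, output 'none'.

Answer: (2,1) (2,2) (2,3) (2,5) (2,6) (2,7) (3,5) (4,2) (5,2)

Derivation:
(2,1): flips 3 -> legal
(2,2): flips 2 -> legal
(2,3): flips 2 -> legal
(2,4): no bracket -> illegal
(2,5): flips 1 -> legal
(2,6): flips 2 -> legal
(2,7): flips 1 -> legal
(3,1): no bracket -> illegal
(3,5): flips 1 -> legal
(4,1): no bracket -> illegal
(4,2): flips 4 -> legal
(5,2): flips 2 -> legal
(5,7): no bracket -> illegal
(6,2): no bracket -> illegal
(6,4): no bracket -> illegal
(7,2): no bracket -> illegal
(7,3): no bracket -> illegal
(7,4): no bracket -> illegal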